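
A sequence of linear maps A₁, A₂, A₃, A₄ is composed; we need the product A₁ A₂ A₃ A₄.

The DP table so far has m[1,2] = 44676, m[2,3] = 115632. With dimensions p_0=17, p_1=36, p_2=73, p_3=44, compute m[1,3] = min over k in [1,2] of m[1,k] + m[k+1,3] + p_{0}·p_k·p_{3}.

99280

m[1,3] = min over k∈[1,2] of m[1,k]+m[k+1,3]+p_{0}·p_k·p_{3}.
k=1: 0 + 115632 + 17·36·44 = 142560; k=2: 44676 + 0 + 17·73·44 = 99280.
Minimum: 99280 at k=2.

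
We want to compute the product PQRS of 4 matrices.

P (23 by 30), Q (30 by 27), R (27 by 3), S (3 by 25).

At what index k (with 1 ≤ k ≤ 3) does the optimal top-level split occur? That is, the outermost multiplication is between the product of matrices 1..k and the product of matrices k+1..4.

3

Adjacent pairs: PQ = 23·30·27 = 18630; QR = 30·27·3 = 2430; RS = 27·3·25 = 2025.
Length 3: P..R: k=1: 0+2430+23·30·3=4500; k=2: 18630+0+23·27·3=20493 → min 4500 | Q..S: k=2: 0+2025+30·27·25=22275; k=3: 2430+0+30·3·25=4680 → min 4680.
Top-level splits: k=1: (P..P)·(Q..S) → 0+4680+23·30·25 = 21930; k=2: (P..Q)·(R..S) → 18630+2025+23·27·25 = 36180; k=3: (P..R)·(S..S) → 4500+0+23·3·25 = 6225.
Best split is after R, i.e. k = 3.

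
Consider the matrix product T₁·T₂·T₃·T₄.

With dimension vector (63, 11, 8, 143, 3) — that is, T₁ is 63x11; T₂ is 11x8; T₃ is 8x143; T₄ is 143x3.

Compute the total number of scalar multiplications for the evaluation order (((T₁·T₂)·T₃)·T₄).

104643

(T₁·T₂): 63×11 by 11×8 → 63×8, cost 63·11·8 = 5544
((T₁·T₂)·T₃): 63×8 by 8×143 → 63×143, cost 63·8·143 = 72072; cumulative 77616
(((T₁·T₂)·T₃)·T₄): 63×143 by 143×3 → 63×3, cost 63·143·3 = 27027; cumulative 104643
Total: 104643 scalar multiplications.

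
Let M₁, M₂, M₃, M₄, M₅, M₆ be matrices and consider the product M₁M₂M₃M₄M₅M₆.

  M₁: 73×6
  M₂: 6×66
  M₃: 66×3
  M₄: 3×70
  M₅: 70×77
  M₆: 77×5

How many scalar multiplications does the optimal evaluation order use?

20793

Adjacent pairs: M₁M₂ = 73·6·66 = 28908; M₂M₃ = 6·66·3 = 1188; M₃M₄ = 66·3·70 = 13860; M₄M₅ = 3·70·77 = 16170; M₅M₆ = 70·77·5 = 26950.
Length 3: M₁..M₃: k=1: 0+1188+73·6·3=2502; k=2: 28908+0+73·66·3=43362 → min 2502 | M₂..M₄: k=2: 0+13860+6·66·70=41580; k=3: 1188+0+6·3·70=2448 → min 2448 | M₃..M₅: k=3: 0+16170+66·3·77=31416; k=4: 13860+0+66·70·77=369600 → min 31416 | M₄..M₆: k=4: 0+26950+3·70·5=28000; k=5: 16170+0+3·77·5=17325 → min 17325.
Length 4: M₁..M₄: k=1: 0+2448+73·6·70=33108; k=2: 28908+13860+73·66·70=380028; k=3: 2502+0+73·3·70=17832 → min 17832 | M₂..M₅: k=2: 0+31416+6·66·77=61908; k=3: 1188+16170+6·3·77=18744; k=4: 2448+0+6·70·77=34788 → min 18744 | M₃..M₆: k=3: 0+17325+66·3·5=18315; k=4: 13860+26950+66·70·5=63910; k=5: 31416+0+66·77·5=56826 → min 18315.
Length 5: M₁..M₅: k=1: 0+18744+73·6·77=52470; k=2: 28908+31416+73·66·77=431310; k=3: 2502+16170+73·3·77=35535; k=4: 17832+0+73·70·77=411302 → min 35535 | M₂..M₆: k=2: 0+18315+6·66·5=20295; k=3: 1188+17325+6·3·5=18603; k=4: 2448+26950+6·70·5=31498; k=5: 18744+0+6·77·5=21054 → min 18603.
Length 6: M₁..M₆: k=1: 0+18603+73·6·5=20793; k=2: 28908+18315+73·66·5=71313; k=3: 2502+17325+73·3·5=20922; k=4: 17832+26950+73·70·5=70332; k=5: 35535+0+73·77·5=63640 → min 20793.
Optimal order: (M₁((M₂M₃)((M₄M₅)M₆))) with cost 20793.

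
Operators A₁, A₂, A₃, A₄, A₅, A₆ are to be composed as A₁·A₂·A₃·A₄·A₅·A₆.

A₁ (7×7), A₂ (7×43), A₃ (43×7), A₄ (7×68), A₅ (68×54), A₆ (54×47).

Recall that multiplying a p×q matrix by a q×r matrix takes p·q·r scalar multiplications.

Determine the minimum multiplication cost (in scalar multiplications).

Adjacent pairs: A₁A₂ = 7·7·43 = 2107; A₂A₃ = 7·43·7 = 2107; A₃A₄ = 43·7·68 = 20468; A₄A₅ = 7·68·54 = 25704; A₅A₆ = 68·54·47 = 172584.
Length 3: A₁..A₃: k=1: 0+2107+7·7·7=2450; k=2: 2107+0+7·43·7=4214 → min 2450 | A₂..A₄: k=2: 0+20468+7·43·68=40936; k=3: 2107+0+7·7·68=5439 → min 5439 | A₃..A₅: k=3: 0+25704+43·7·54=41958; k=4: 20468+0+43·68·54=178364 → min 41958 | A₄..A₆: k=4: 0+172584+7·68·47=194956; k=5: 25704+0+7·54·47=43470 → min 43470.
Length 4: A₁..A₄: k=1: 0+5439+7·7·68=8771; k=2: 2107+20468+7·43·68=43043; k=3: 2450+0+7·7·68=5782 → min 5782 | A₂..A₅: k=2: 0+41958+7·43·54=58212; k=3: 2107+25704+7·7·54=30457; k=4: 5439+0+7·68·54=31143 → min 30457 | A₃..A₆: k=3: 0+43470+43·7·47=57617; k=4: 20468+172584+43·68·47=330480; k=5: 41958+0+43·54·47=151092 → min 57617.
Length 5: A₁..A₅: k=1: 0+30457+7·7·54=33103; k=2: 2107+41958+7·43·54=60319; k=3: 2450+25704+7·7·54=30800; k=4: 5782+0+7·68·54=31486 → min 30800 | A₂..A₆: k=2: 0+57617+7·43·47=71764; k=3: 2107+43470+7·7·47=47880; k=4: 5439+172584+7·68·47=200395; k=5: 30457+0+7·54·47=48223 → min 47880.
Length 6: A₁..A₆: k=1: 0+47880+7·7·47=50183; k=2: 2107+57617+7·43·47=73871; k=3: 2450+43470+7·7·47=48223; k=4: 5782+172584+7·68·47=200738; k=5: 30800+0+7·54·47=48566 → min 48223.
Optimal order: ((A₁·(A₂·A₃))·((A₄·A₅)·A₆)) with cost 48223.

48223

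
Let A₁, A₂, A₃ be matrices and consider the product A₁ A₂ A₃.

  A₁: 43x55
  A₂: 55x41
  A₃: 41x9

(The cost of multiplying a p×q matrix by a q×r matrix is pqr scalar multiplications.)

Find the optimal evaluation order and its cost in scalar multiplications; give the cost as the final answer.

(A₁ (A₂ A₃)): cost 41580.
((A₁ A₂) A₃): cost 112832.
Optimal: (A₁ (A₂ A₃)) with cost 41580.

41580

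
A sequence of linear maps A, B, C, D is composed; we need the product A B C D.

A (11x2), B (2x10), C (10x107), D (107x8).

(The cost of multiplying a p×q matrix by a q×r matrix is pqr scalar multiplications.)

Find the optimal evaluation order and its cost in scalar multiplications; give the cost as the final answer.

Adjacent pairs: AB = 11·2·10 = 220; BC = 2·10·107 = 2140; CD = 10·107·8 = 8560.
Length 3: A..C: k=1: 0+2140+11·2·107=4494; k=2: 220+0+11·10·107=11990 → min 4494 | B..D: k=2: 0+8560+2·10·8=8720; k=3: 2140+0+2·107·8=3852 → min 3852.
Length 4: A..D: k=1: 0+3852+11·2·8=4028; k=2: 220+8560+11·10·8=9660; k=3: 4494+0+11·107·8=13910 → min 4028.
Optimal parenthesization: (A ((B C) D)) with cost 4028.

4028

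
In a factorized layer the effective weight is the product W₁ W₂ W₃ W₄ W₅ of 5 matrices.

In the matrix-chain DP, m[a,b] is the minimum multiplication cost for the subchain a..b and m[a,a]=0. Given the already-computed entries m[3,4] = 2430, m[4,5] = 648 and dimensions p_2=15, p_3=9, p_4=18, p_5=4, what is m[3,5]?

1188

m[3,5] = min over k∈[3,4] of m[3,k]+m[k+1,5]+p_{2}·p_k·p_{5}.
k=3: 0 + 648 + 15·9·4 = 1188; k=4: 2430 + 0 + 15·18·4 = 3510.
Minimum: 1188 at k=3.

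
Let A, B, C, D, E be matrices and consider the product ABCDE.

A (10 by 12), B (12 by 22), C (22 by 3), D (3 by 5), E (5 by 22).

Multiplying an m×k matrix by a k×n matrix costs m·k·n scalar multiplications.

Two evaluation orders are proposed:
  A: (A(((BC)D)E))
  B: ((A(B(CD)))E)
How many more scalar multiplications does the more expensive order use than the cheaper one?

1582

Order A = (A(((BC)D)E)): (BC): 12×22 by 22×3 → 12×3, cost 12·22·3 = 792; ((BC)D): 12×3 by 3×5 → 12×5, cost 12·3·5 = 180; cumulative 972; (((BC)D)E): 12×5 by 5×22 → 12×22, cost 12·5·22 = 1320; cumulative 2292; (A(((BC)D)E)): 10×12 by 12×22 → 10×22, cost 10·12·22 = 2640; cumulative 4932. Total 4932.
Order B = ((A(B(CD)))E): (CD): 22×3 by 3×5 → 22×5, cost 22·3·5 = 330; (B(CD)): 12×22 by 22×5 → 12×5, cost 12·22·5 = 1320; cumulative 1650; (A(B(CD))): 10×12 by 12×5 → 10×5, cost 10·12·5 = 600; cumulative 2250; ((A(B(CD)))E): 10×5 by 5×22 → 10×22, cost 10·5·22 = 1100; cumulative 3350. Total 3350.
Difference: |4932 − 3350| = 1582.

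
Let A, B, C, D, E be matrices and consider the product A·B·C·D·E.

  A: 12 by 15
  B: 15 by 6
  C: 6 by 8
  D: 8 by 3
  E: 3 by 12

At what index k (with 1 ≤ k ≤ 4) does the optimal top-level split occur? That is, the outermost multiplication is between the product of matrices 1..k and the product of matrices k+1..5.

Adjacent pairs: AB = 12·15·6 = 1080; BC = 15·6·8 = 720; CD = 6·8·3 = 144; DE = 8·3·12 = 288.
Length 3: A..C: k=1: 0+720+12·15·8=2160; k=2: 1080+0+12·6·8=1656 → min 1656 | B..D: k=2: 0+144+15·6·3=414; k=3: 720+0+15·8·3=1080 → min 414 | C..E: k=3: 0+288+6·8·12=864; k=4: 144+0+6·3·12=360 → min 360.
Length 4: A..D: k=1: 0+414+12·15·3=954; k=2: 1080+144+12·6·3=1440; k=3: 1656+0+12·8·3=1944 → min 954 | B..E: k=2: 0+360+15·6·12=1440; k=3: 720+288+15·8·12=2448; k=4: 414+0+15·3·12=954 → min 954.
Top-level splits: k=1: (A..A)·(B..E) → 0+954+12·15·12 = 3114; k=2: (A..B)·(C..E) → 1080+360+12·6·12 = 2304; k=3: (A..C)·(D..E) → 1656+288+12·8·12 = 3096; k=4: (A..D)·(E..E) → 954+0+12·3·12 = 1386.
Best split is after D, i.e. k = 4.

4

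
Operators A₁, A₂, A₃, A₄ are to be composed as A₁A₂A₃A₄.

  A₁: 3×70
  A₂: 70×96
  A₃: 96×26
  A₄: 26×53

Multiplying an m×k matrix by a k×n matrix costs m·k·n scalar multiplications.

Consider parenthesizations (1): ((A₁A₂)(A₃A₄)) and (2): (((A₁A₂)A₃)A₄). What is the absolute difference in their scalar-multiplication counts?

Order (1) = ((A₁A₂)(A₃A₄)): (A₁A₂): 3×70 by 70×96 → 3×96, cost 3·70·96 = 20160; (A₃A₄): 96×26 by 26×53 → 96×53, cost 96·26·53 = 132288; ((A₁A₂)(A₃A₄)): 3×96 by 96×53 → 3×53, cost 3·96·53 = 15264; cumulative 167712. Total 167712.
Order (2) = (((A₁A₂)A₃)A₄): (A₁A₂): 3×70 by 70×96 → 3×96, cost 3·70·96 = 20160; ((A₁A₂)A₃): 3×96 by 96×26 → 3×26, cost 3·96·26 = 7488; cumulative 27648; (((A₁A₂)A₃)A₄): 3×26 by 26×53 → 3×53, cost 3·26·53 = 4134; cumulative 31782. Total 31782.
Difference: |167712 − 31782| = 135930.

135930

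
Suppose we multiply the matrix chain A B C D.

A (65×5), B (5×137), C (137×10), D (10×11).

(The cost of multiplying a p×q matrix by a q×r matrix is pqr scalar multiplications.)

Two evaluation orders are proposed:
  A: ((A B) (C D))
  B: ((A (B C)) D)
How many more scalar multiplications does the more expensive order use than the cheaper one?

Order A = ((A B) (C D)): (A B): 65×5 by 5×137 → 65×137, cost 65·5·137 = 44525; (C D): 137×10 by 10×11 → 137×11, cost 137·10·11 = 15070; ((A B) (C D)): 65×137 by 137×11 → 65×11, cost 65·137·11 = 97955; cumulative 157550. Total 157550.
Order B = ((A (B C)) D): (B C): 5×137 by 137×10 → 5×10, cost 5·137·10 = 6850; (A (B C)): 65×5 by 5×10 → 65×10, cost 65·5·10 = 3250; cumulative 10100; ((A (B C)) D): 65×10 by 10×11 → 65×11, cost 65·10·11 = 7150; cumulative 17250. Total 17250.
Difference: |157550 − 17250| = 140300.

140300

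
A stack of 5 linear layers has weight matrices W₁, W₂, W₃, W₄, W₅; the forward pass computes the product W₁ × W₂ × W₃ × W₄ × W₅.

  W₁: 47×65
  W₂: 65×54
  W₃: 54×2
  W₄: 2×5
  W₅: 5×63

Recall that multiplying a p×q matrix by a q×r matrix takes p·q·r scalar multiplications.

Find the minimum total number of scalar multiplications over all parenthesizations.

19682

Adjacent pairs: W₁W₂ = 47·65·54 = 164970; W₂W₃ = 65·54·2 = 7020; W₃W₄ = 54·2·5 = 540; W₄W₅ = 2·5·63 = 630.
Length 3: W₁..W₃: k=1: 0+7020+47·65·2=13130; k=2: 164970+0+47·54·2=170046 → min 13130 | W₂..W₄: k=2: 0+540+65·54·5=18090; k=3: 7020+0+65·2·5=7670 → min 7670 | W₃..W₅: k=3: 0+630+54·2·63=7434; k=4: 540+0+54·5·63=17550 → min 7434.
Length 4: W₁..W₄: k=1: 0+7670+47·65·5=22945; k=2: 164970+540+47·54·5=178200; k=3: 13130+0+47·2·5=13600 → min 13600 | W₂..W₅: k=2: 0+7434+65·54·63=228564; k=3: 7020+630+65·2·63=15840; k=4: 7670+0+65·5·63=28145 → min 15840.
Length 5: W₁..W₅: k=1: 0+15840+47·65·63=208305; k=2: 164970+7434+47·54·63=332298; k=3: 13130+630+47·2·63=19682; k=4: 13600+0+47·5·63=28405 → min 19682.
Optimal order: ((W₁ × (W₂ × W₃)) × (W₄ × W₅)) with cost 19682.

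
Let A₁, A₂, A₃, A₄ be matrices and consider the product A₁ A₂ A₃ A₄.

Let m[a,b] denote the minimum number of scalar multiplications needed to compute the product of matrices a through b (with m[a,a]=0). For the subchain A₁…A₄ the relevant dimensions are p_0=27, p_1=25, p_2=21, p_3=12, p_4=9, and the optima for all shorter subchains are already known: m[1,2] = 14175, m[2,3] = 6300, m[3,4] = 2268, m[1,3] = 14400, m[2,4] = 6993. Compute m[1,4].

13068

m[1,4] = min over k∈[1,3] of m[1,k]+m[k+1,4]+p_{0}·p_k·p_{4}.
k=1: 0 + 6993 + 27·25·9 = 13068; k=2: 14175 + 2268 + 27·21·9 = 21546; k=3: 14400 + 0 + 27·12·9 = 17316.
Minimum: 13068 at k=1.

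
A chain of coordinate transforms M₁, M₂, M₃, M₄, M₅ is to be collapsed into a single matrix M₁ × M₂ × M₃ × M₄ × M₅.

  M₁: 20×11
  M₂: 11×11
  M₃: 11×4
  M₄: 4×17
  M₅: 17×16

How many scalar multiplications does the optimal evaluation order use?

3732

Adjacent pairs: M₁M₂ = 20·11·11 = 2420; M₂M₃ = 11·11·4 = 484; M₃M₄ = 11·4·17 = 748; M₄M₅ = 4·17·16 = 1088.
Length 3: M₁..M₃: k=1: 0+484+20·11·4=1364; k=2: 2420+0+20·11·4=3300 → min 1364 | M₂..M₄: k=2: 0+748+11·11·17=2805; k=3: 484+0+11·4·17=1232 → min 1232 | M₃..M₅: k=3: 0+1088+11·4·16=1792; k=4: 748+0+11·17·16=3740 → min 1792.
Length 4: M₁..M₄: k=1: 0+1232+20·11·17=4972; k=2: 2420+748+20·11·17=6908; k=3: 1364+0+20·4·17=2724 → min 2724 | M₂..M₅: k=2: 0+1792+11·11·16=3728; k=3: 484+1088+11·4·16=2276; k=4: 1232+0+11·17·16=4224 → min 2276.
Length 5: M₁..M₅: k=1: 0+2276+20·11·16=5796; k=2: 2420+1792+20·11·16=7732; k=3: 1364+1088+20·4·16=3732; k=4: 2724+0+20·17·16=8164 → min 3732.
Optimal order: ((M₁ × (M₂ × M₃)) × (M₄ × M₅)) with cost 3732.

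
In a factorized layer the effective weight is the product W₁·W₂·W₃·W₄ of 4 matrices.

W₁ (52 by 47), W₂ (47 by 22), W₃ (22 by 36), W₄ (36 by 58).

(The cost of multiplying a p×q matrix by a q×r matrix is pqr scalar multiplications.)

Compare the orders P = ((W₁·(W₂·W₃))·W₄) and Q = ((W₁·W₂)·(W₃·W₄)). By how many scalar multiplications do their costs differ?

67728

Order P = ((W₁·(W₂·W₃))·W₄): (W₂·W₃): 47×22 by 22×36 → 47×36, cost 47·22·36 = 37224; (W₁·(W₂·W₃)): 52×47 by 47×36 → 52×36, cost 52·47·36 = 87984; cumulative 125208; ((W₁·(W₂·W₃))·W₄): 52×36 by 36×58 → 52×58, cost 52·36·58 = 108576; cumulative 233784. Total 233784.
Order Q = ((W₁·W₂)·(W₃·W₄)): (W₁·W₂): 52×47 by 47×22 → 52×22, cost 52·47·22 = 53768; (W₃·W₄): 22×36 by 36×58 → 22×58, cost 22·36·58 = 45936; ((W₁·W₂)·(W₃·W₄)): 52×22 by 22×58 → 52×58, cost 52·22·58 = 66352; cumulative 166056. Total 166056.
Difference: |233784 − 166056| = 67728.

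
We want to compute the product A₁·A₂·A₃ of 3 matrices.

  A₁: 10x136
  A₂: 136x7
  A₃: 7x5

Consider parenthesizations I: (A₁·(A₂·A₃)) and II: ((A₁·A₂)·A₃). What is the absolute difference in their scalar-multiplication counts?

1690

Order I = (A₁·(A₂·A₃)): (A₂·A₃): 136×7 by 7×5 → 136×5, cost 136·7·5 = 4760; (A₁·(A₂·A₃)): 10×136 by 136×5 → 10×5, cost 10·136·5 = 6800; cumulative 11560. Total 11560.
Order II = ((A₁·A₂)·A₃): (A₁·A₂): 10×136 by 136×7 → 10×7, cost 10·136·7 = 9520; ((A₁·A₂)·A₃): 10×7 by 7×5 → 10×5, cost 10·7·5 = 350; cumulative 9870. Total 9870.
Difference: |11560 − 9870| = 1690.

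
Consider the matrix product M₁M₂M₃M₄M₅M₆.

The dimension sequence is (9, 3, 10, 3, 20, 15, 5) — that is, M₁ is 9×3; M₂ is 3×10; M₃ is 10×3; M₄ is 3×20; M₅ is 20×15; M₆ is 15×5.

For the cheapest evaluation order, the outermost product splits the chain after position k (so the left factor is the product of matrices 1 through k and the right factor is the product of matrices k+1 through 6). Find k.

Adjacent pairs: M₁M₂ = 9·3·10 = 270; M₂M₃ = 3·10·3 = 90; M₃M₄ = 10·3·20 = 600; M₄M₅ = 3·20·15 = 900; M₅M₆ = 20·15·5 = 1500.
Length 3: M₁..M₃: k=1: 0+90+9·3·3=171; k=2: 270+0+9·10·3=540 → min 171 | M₂..M₄: k=2: 0+600+3·10·20=1200; k=3: 90+0+3·3·20=270 → min 270 | M₃..M₅: k=3: 0+900+10·3·15=1350; k=4: 600+0+10·20·15=3600 → min 1350 | M₄..M₆: k=4: 0+1500+3·20·5=1800; k=5: 900+0+3·15·5=1125 → min 1125.
Length 4: M₁..M₄: k=1: 0+270+9·3·20=810; k=2: 270+600+9·10·20=2670; k=3: 171+0+9·3·20=711 → min 711 | M₂..M₅: k=2: 0+1350+3·10·15=1800; k=3: 90+900+3·3·15=1125; k=4: 270+0+3·20·15=1170 → min 1125 | M₃..M₆: k=3: 0+1125+10·3·5=1275; k=4: 600+1500+10·20·5=3100; k=5: 1350+0+10·15·5=2100 → min 1275.
Length 5: M₁..M₅: k=1: 0+1125+9·3·15=1530; k=2: 270+1350+9·10·15=2970; k=3: 171+900+9·3·15=1476; k=4: 711+0+9·20·15=3411 → min 1476 | M₂..M₆: k=2: 0+1275+3·10·5=1425; k=3: 90+1125+3·3·5=1260; k=4: 270+1500+3·20·5=2070; k=5: 1125+0+3·15·5=1350 → min 1260.
Top-level splits: k=1: (M₁..M₁)·(M₂..M₆) → 0+1260+9·3·5 = 1395; k=2: (M₁..M₂)·(M₃..M₆) → 270+1275+9·10·5 = 1995; k=3: (M₁..M₃)·(M₄..M₆) → 171+1125+9·3·5 = 1431; k=4: (M₁..M₄)·(M₅..M₆) → 711+1500+9·20·5 = 3111; k=5: (M₁..M₅)·(M₆..M₆) → 1476+0+9·15·5 = 2151.
Best split is after M₁, i.e. k = 1.

1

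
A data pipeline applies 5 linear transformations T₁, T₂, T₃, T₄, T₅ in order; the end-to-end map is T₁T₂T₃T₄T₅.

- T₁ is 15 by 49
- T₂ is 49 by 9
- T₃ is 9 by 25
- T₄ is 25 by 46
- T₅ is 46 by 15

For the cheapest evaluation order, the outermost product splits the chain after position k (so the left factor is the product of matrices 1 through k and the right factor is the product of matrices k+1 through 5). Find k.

Adjacent pairs: T₁T₂ = 15·49·9 = 6615; T₂T₃ = 49·9·25 = 11025; T₃T₄ = 9·25·46 = 10350; T₄T₅ = 25·46·15 = 17250.
Length 3: T₁..T₃: k=1: 0+11025+15·49·25=29400; k=2: 6615+0+15·9·25=9990 → min 9990 | T₂..T₄: k=2: 0+10350+49·9·46=30636; k=3: 11025+0+49·25·46=67375 → min 30636 | T₃..T₅: k=3: 0+17250+9·25·15=20625; k=4: 10350+0+9·46·15=16560 → min 16560.
Length 4: T₁..T₄: k=1: 0+30636+15·49·46=64446; k=2: 6615+10350+15·9·46=23175; k=3: 9990+0+15·25·46=27240 → min 23175 | T₂..T₅: k=2: 0+16560+49·9·15=23175; k=3: 11025+17250+49·25·15=46650; k=4: 30636+0+49·46·15=64446 → min 23175.
Top-level splits: k=1: (T₁..T₁)·(T₂..T₅) → 0+23175+15·49·15 = 34200; k=2: (T₁..T₂)·(T₃..T₅) → 6615+16560+15·9·15 = 25200; k=3: (T₁..T₃)·(T₄..T₅) → 9990+17250+15·25·15 = 32865; k=4: (T₁..T₄)·(T₅..T₅) → 23175+0+15·46·15 = 33525.
Best split is after T₂, i.e. k = 2.

2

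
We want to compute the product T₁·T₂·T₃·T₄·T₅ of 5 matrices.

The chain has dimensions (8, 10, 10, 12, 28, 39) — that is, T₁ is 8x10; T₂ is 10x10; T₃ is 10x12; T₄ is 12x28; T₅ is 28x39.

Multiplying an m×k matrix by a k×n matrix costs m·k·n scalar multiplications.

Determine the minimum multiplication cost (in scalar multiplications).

13184

Adjacent pairs: T₁T₂ = 8·10·10 = 800; T₂T₃ = 10·10·12 = 1200; T₃T₄ = 10·12·28 = 3360; T₄T₅ = 12·28·39 = 13104.
Length 3: T₁..T₃: k=1: 0+1200+8·10·12=2160; k=2: 800+0+8·10·12=1760 → min 1760 | T₂..T₄: k=2: 0+3360+10·10·28=6160; k=3: 1200+0+10·12·28=4560 → min 4560 | T₃..T₅: k=3: 0+13104+10·12·39=17784; k=4: 3360+0+10·28·39=14280 → min 14280.
Length 4: T₁..T₄: k=1: 0+4560+8·10·28=6800; k=2: 800+3360+8·10·28=6400; k=3: 1760+0+8·12·28=4448 → min 4448 | T₂..T₅: k=2: 0+14280+10·10·39=18180; k=3: 1200+13104+10·12·39=18984; k=4: 4560+0+10·28·39=15480 → min 15480.
Length 5: T₁..T₅: k=1: 0+15480+8·10·39=18600; k=2: 800+14280+8·10·39=18200; k=3: 1760+13104+8·12·39=18608; k=4: 4448+0+8·28·39=13184 → min 13184.
Optimal order: ((((T₁·T₂)·T₃)·T₄)·T₅) with cost 13184.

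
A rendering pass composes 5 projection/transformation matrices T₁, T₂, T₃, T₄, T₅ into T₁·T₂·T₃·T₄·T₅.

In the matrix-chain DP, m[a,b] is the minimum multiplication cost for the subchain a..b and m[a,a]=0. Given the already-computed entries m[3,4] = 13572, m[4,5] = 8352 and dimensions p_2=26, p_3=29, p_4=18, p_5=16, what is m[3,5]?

m[3,5] = min over k∈[3,4] of m[3,k]+m[k+1,5]+p_{2}·p_k·p_{5}.
k=3: 0 + 8352 + 26·29·16 = 20416; k=4: 13572 + 0 + 26·18·16 = 21060.
Minimum: 20416 at k=3.

20416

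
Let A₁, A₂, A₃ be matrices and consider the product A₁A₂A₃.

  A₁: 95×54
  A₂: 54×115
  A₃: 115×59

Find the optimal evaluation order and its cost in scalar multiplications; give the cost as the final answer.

(A₁(A₂A₃)): cost 669060.
((A₁A₂)A₃): cost 1234525.
Optimal: (A₁(A₂A₃)) with cost 669060.

669060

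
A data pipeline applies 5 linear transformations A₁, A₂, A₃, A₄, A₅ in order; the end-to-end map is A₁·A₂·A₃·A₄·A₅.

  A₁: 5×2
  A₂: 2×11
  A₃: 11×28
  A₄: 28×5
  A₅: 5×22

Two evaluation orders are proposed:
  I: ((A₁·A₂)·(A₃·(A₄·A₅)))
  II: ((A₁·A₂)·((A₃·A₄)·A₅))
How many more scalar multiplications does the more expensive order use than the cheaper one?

Order I = ((A₁·A₂)·(A₃·(A₄·A₅))): (A₁·A₂): 5×2 by 2×11 → 5×11, cost 5·2·11 = 110; (A₄·A₅): 28×5 by 5×22 → 28×22, cost 28·5·22 = 3080; (A₃·(A₄·A₅)): 11×28 by 28×22 → 11×22, cost 11·28·22 = 6776; cumulative 9856; ((A₁·A₂)·(A₃·(A₄·A₅))): 5×11 by 11×22 → 5×22, cost 5·11·22 = 1210; cumulative 11176. Total 11176.
Order II = ((A₁·A₂)·((A₃·A₄)·A₅)): (A₁·A₂): 5×2 by 2×11 → 5×11, cost 5·2·11 = 110; (A₃·A₄): 11×28 by 28×5 → 11×5, cost 11·28·5 = 1540; ((A₃·A₄)·A₅): 11×5 by 5×22 → 11×22, cost 11·5·22 = 1210; cumulative 2750; ((A₁·A₂)·((A₃·A₄)·A₅)): 5×11 by 11×22 → 5×22, cost 5·11·22 = 1210; cumulative 4070. Total 4070.
Difference: |11176 − 4070| = 7106.

7106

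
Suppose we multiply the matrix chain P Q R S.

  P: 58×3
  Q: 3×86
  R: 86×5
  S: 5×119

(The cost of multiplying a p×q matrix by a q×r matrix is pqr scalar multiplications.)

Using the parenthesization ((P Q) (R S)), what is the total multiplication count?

659706

(P Q): 58×3 by 3×86 → 58×86, cost 58·3·86 = 14964
(R S): 86×5 by 5×119 → 86×119, cost 86·5·119 = 51170
((P Q) (R S)): 58×86 by 86×119 → 58×119, cost 58·86·119 = 593572; cumulative 659706
Total: 659706 scalar multiplications.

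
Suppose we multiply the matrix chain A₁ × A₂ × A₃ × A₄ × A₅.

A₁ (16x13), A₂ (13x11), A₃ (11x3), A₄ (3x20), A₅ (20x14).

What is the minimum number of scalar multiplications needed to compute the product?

Adjacent pairs: A₁A₂ = 16·13·11 = 2288; A₂A₃ = 13·11·3 = 429; A₃A₄ = 11·3·20 = 660; A₄A₅ = 3·20·14 = 840.
Length 3: A₁..A₃: k=1: 0+429+16·13·3=1053; k=2: 2288+0+16·11·3=2816 → min 1053 | A₂..A₄: k=2: 0+660+13·11·20=3520; k=3: 429+0+13·3·20=1209 → min 1209 | A₃..A₅: k=3: 0+840+11·3·14=1302; k=4: 660+0+11·20·14=3740 → min 1302.
Length 4: A₁..A₄: k=1: 0+1209+16·13·20=5369; k=2: 2288+660+16·11·20=6468; k=3: 1053+0+16·3·20=2013 → min 2013 | A₂..A₅: k=2: 0+1302+13·11·14=3304; k=3: 429+840+13·3·14=1815; k=4: 1209+0+13·20·14=4849 → min 1815.
Length 5: A₁..A₅: k=1: 0+1815+16·13·14=4727; k=2: 2288+1302+16·11·14=6054; k=3: 1053+840+16·3·14=2565; k=4: 2013+0+16·20·14=6493 → min 2565.
Optimal order: ((A₁ × (A₂ × A₃)) × (A₄ × A₅)) with cost 2565.

2565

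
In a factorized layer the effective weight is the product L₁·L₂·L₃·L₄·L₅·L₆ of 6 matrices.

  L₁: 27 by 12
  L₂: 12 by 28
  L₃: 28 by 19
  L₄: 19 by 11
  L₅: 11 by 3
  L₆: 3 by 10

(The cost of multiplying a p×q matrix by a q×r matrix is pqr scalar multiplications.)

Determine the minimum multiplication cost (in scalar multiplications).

5013

Adjacent pairs: L₁L₂ = 27·12·28 = 9072; L₂L₃ = 12·28·19 = 6384; L₃L₄ = 28·19·11 = 5852; L₄L₅ = 19·11·3 = 627; L₅L₆ = 11·3·10 = 330.
Length 3: L₁..L₃: k=1: 0+6384+27·12·19=12540; k=2: 9072+0+27·28·19=23436 → min 12540 | L₂..L₄: k=2: 0+5852+12·28·11=9548; k=3: 6384+0+12·19·11=8892 → min 8892 | L₃..L₅: k=3: 0+627+28·19·3=2223; k=4: 5852+0+28·11·3=6776 → min 2223 | L₄..L₆: k=4: 0+330+19·11·10=2420; k=5: 627+0+19·3·10=1197 → min 1197.
Length 4: L₁..L₄: k=1: 0+8892+27·12·11=12456; k=2: 9072+5852+27·28·11=23240; k=3: 12540+0+27·19·11=18183 → min 12456 | L₂..L₅: k=2: 0+2223+12·28·3=3231; k=3: 6384+627+12·19·3=7695; k=4: 8892+0+12·11·3=9288 → min 3231 | L₃..L₆: k=3: 0+1197+28·19·10=6517; k=4: 5852+330+28·11·10=9262; k=5: 2223+0+28·3·10=3063 → min 3063.
Length 5: L₁..L₅: k=1: 0+3231+27·12·3=4203; k=2: 9072+2223+27·28·3=13563; k=3: 12540+627+27·19·3=14706; k=4: 12456+0+27·11·3=13347 → min 4203 | L₂..L₆: k=2: 0+3063+12·28·10=6423; k=3: 6384+1197+12·19·10=9861; k=4: 8892+330+12·11·10=10542; k=5: 3231+0+12·3·10=3591 → min 3591.
Length 6: L₁..L₆: k=1: 0+3591+27·12·10=6831; k=2: 9072+3063+27·28·10=19695; k=3: 12540+1197+27·19·10=18867; k=4: 12456+330+27·11·10=15756; k=5: 4203+0+27·3·10=5013 → min 5013.
Optimal order: ((L₁·(L₂·(L₃·(L₄·L₅))))·L₆) with cost 5013.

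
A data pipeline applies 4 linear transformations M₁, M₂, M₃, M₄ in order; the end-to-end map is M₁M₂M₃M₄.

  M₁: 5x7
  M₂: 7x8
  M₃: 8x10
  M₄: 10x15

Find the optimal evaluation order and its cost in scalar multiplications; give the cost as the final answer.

1430

Adjacent pairs: M₁M₂ = 5·7·8 = 280; M₂M₃ = 7·8·10 = 560; M₃M₄ = 8·10·15 = 1200.
Length 3: M₁..M₃: k=1: 0+560+5·7·10=910; k=2: 280+0+5·8·10=680 → min 680 | M₂..M₄: k=2: 0+1200+7·8·15=2040; k=3: 560+0+7·10·15=1610 → min 1610.
Length 4: M₁..M₄: k=1: 0+1610+5·7·15=2135; k=2: 280+1200+5·8·15=2080; k=3: 680+0+5·10·15=1430 → min 1430.
Optimal parenthesization: (((M₁M₂)M₃)M₄) with cost 1430.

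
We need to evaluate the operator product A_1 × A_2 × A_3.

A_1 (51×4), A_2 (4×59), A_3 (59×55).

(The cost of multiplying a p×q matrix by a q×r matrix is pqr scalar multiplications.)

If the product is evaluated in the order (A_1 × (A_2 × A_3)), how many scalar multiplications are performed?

(A_2 × A_3): 4×59 by 59×55 → 4×55, cost 4·59·55 = 12980
(A_1 × (A_2 × A_3)): 51×4 by 4×55 → 51×55, cost 51·4·55 = 11220; cumulative 24200
Total: 24200 scalar multiplications.

24200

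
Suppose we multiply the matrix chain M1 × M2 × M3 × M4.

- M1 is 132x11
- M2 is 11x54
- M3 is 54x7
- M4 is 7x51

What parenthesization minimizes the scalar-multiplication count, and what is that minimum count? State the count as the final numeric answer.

61446

Adjacent pairs: M1M2 = 132·11·54 = 78408; M2M3 = 11·54·7 = 4158; M3M4 = 54·7·51 = 19278.
Length 3: M1..M3: k=1: 0+4158+132·11·7=14322; k=2: 78408+0+132·54·7=128304 → min 14322 | M2..M4: k=2: 0+19278+11·54·51=49572; k=3: 4158+0+11·7·51=8085 → min 8085.
Length 4: M1..M4: k=1: 0+8085+132·11·51=82137; k=2: 78408+19278+132·54·51=461214; k=3: 14322+0+132·7·51=61446 → min 61446.
Optimal parenthesization: ((M1 × (M2 × M3)) × M4) with cost 61446.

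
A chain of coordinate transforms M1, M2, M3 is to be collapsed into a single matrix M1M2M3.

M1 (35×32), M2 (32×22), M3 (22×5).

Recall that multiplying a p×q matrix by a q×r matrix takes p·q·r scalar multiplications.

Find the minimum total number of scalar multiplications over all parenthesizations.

9120

Order (M1(M2M3)): (M2M3): 32×22 by 22×5 → 32×5, cost 32·22·5 = 3520; (M1(M2M3)): 35×32 by 32×5 → 35×5, cost 35·32·5 = 5600; cumulative 9120. Total 9120.
Order ((M1M2)M3): (M1M2): 35×32 by 32×22 → 35×22, cost 35·32·22 = 24640; ((M1M2)M3): 35×22 by 22×5 → 35×5, cost 35·22·5 = 3850; cumulative 28490. Total 28490.
Minimum: 9120.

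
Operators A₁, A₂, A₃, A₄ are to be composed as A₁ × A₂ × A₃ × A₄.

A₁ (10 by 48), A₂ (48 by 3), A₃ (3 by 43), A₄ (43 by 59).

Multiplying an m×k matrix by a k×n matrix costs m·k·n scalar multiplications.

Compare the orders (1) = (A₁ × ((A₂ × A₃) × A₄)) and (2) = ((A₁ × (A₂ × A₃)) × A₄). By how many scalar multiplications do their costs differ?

Order (1) = (A₁ × ((A₂ × A₃) × A₄)): (A₂ × A₃): 48×3 by 3×43 → 48×43, cost 48·3·43 = 6192; ((A₂ × A₃) × A₄): 48×43 by 43×59 → 48×59, cost 48·43·59 = 121776; cumulative 127968; (A₁ × ((A₂ × A₃) × A₄)): 10×48 by 48×59 → 10×59, cost 10·48·59 = 28320; cumulative 156288. Total 156288.
Order (2) = ((A₁ × (A₂ × A₃)) × A₄): (A₂ × A₃): 48×3 by 3×43 → 48×43, cost 48·3·43 = 6192; (A₁ × (A₂ × A₃)): 10×48 by 48×43 → 10×43, cost 10·48·43 = 20640; cumulative 26832; ((A₁ × (A₂ × A₃)) × A₄): 10×43 by 43×59 → 10×59, cost 10·43·59 = 25370; cumulative 52202. Total 52202.
Difference: |156288 − 52202| = 104086.

104086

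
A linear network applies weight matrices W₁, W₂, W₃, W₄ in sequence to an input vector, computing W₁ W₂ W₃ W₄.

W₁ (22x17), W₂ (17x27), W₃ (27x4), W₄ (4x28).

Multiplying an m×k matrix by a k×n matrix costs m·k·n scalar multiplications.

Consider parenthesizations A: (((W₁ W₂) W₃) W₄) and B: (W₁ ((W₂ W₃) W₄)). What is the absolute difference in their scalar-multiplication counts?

Order A = (((W₁ W₂) W₃) W₄): (W₁ W₂): 22×17 by 17×27 → 22×27, cost 22·17·27 = 10098; ((W₁ W₂) W₃): 22×27 by 27×4 → 22×4, cost 22·27·4 = 2376; cumulative 12474; (((W₁ W₂) W₃) W₄): 22×4 by 4×28 → 22×28, cost 22·4·28 = 2464; cumulative 14938. Total 14938.
Order B = (W₁ ((W₂ W₃) W₄)): (W₂ W₃): 17×27 by 27×4 → 17×4, cost 17·27·4 = 1836; ((W₂ W₃) W₄): 17×4 by 4×28 → 17×28, cost 17·4·28 = 1904; cumulative 3740; (W₁ ((W₂ W₃) W₄)): 22×17 by 17×28 → 22×28, cost 22·17·28 = 10472; cumulative 14212. Total 14212.
Difference: |14938 − 14212| = 726.

726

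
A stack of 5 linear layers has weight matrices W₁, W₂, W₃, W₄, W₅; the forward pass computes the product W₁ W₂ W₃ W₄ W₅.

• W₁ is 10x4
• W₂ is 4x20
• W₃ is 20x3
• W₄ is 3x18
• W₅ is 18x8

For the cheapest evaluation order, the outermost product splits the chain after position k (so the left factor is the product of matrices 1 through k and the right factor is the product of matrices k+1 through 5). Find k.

3

Adjacent pairs: W₁W₂ = 10·4·20 = 800; W₂W₃ = 4·20·3 = 240; W₃W₄ = 20·3·18 = 1080; W₄W₅ = 3·18·8 = 432.
Length 3: W₁..W₃: k=1: 0+240+10·4·3=360; k=2: 800+0+10·20·3=1400 → min 360 | W₂..W₄: k=2: 0+1080+4·20·18=2520; k=3: 240+0+4·3·18=456 → min 456 | W₃..W₅: k=3: 0+432+20·3·8=912; k=4: 1080+0+20·18·8=3960 → min 912.
Length 4: W₁..W₄: k=1: 0+456+10·4·18=1176; k=2: 800+1080+10·20·18=5480; k=3: 360+0+10·3·18=900 → min 900 | W₂..W₅: k=2: 0+912+4·20·8=1552; k=3: 240+432+4·3·8=768; k=4: 456+0+4·18·8=1032 → min 768.
Top-level splits: k=1: (W₁..W₁)·(W₂..W₅) → 0+768+10·4·8 = 1088; k=2: (W₁..W₂)·(W₃..W₅) → 800+912+10·20·8 = 3312; k=3: (W₁..W₃)·(W₄..W₅) → 360+432+10·3·8 = 1032; k=4: (W₁..W₄)·(W₅..W₅) → 900+0+10·18·8 = 2340.
Best split is after W₃, i.e. k = 3.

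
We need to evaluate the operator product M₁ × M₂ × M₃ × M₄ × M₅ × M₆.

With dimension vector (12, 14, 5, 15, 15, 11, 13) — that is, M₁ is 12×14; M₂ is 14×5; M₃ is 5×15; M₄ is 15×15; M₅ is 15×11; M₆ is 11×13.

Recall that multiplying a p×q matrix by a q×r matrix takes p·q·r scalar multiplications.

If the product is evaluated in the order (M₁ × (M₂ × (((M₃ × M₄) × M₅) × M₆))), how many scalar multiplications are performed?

5759

(M₃ × M₄): 5×15 by 15×15 → 5×15, cost 5·15·15 = 1125
((M₃ × M₄) × M₅): 5×15 by 15×11 → 5×11, cost 5·15·11 = 825; cumulative 1950
(((M₃ × M₄) × M₅) × M₆): 5×11 by 11×13 → 5×13, cost 5·11·13 = 715; cumulative 2665
(M₂ × (((M₃ × M₄) × M₅) × M₆)): 14×5 by 5×13 → 14×13, cost 14·5·13 = 910; cumulative 3575
(M₁ × (M₂ × (((M₃ × M₄) × M₅) × M₆))): 12×14 by 14×13 → 12×13, cost 12·14·13 = 2184; cumulative 5759
Total: 5759 scalar multiplications.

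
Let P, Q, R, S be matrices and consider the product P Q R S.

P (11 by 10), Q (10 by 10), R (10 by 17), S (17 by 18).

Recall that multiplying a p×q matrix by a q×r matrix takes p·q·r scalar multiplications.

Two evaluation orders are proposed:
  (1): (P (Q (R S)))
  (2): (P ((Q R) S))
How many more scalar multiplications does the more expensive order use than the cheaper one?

100

Order (1) = (P (Q (R S))): (R S): 10×17 by 17×18 → 10×18, cost 10·17·18 = 3060; (Q (R S)): 10×10 by 10×18 → 10×18, cost 10·10·18 = 1800; cumulative 4860; (P (Q (R S))): 11×10 by 10×18 → 11×18, cost 11·10·18 = 1980; cumulative 6840. Total 6840.
Order (2) = (P ((Q R) S)): (Q R): 10×10 by 10×17 → 10×17, cost 10·10·17 = 1700; ((Q R) S): 10×17 by 17×18 → 10×18, cost 10·17·18 = 3060; cumulative 4760; (P ((Q R) S)): 11×10 by 10×18 → 11×18, cost 11·10·18 = 1980; cumulative 6740. Total 6740.
Difference: |6840 − 6740| = 100.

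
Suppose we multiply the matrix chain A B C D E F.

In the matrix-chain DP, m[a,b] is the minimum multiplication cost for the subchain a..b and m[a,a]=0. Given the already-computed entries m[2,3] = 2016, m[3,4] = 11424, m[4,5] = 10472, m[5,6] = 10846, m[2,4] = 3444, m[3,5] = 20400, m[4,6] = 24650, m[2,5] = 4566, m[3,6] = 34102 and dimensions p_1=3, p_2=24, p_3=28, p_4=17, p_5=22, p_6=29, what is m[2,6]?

6480

m[2,6] = min over k∈[2,5] of m[2,k]+m[k+1,6]+p_{1}·p_k·p_{6}.
k=2: 0 + 34102 + 3·24·29 = 36190; k=3: 2016 + 24650 + 3·28·29 = 29102; k=4: 3444 + 10846 + 3·17·29 = 15769; k=5: 4566 + 0 + 3·22·29 = 6480.
Minimum: 6480 at k=5.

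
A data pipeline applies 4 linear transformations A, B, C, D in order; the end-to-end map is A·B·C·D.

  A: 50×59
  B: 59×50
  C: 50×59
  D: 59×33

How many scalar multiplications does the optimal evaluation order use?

292050

Adjacent pairs: AB = 50·59·50 = 147500; BC = 59·50·59 = 174050; CD = 50·59·33 = 97350.
Length 3: A..C: k=1: 0+174050+50·59·59=348100; k=2: 147500+0+50·50·59=295000 → min 295000 | B..D: k=2: 0+97350+59·50·33=194700; k=3: 174050+0+59·59·33=288923 → min 194700.
Length 4: A..D: k=1: 0+194700+50·59·33=292050; k=2: 147500+97350+50·50·33=327350; k=3: 295000+0+50·59·33=392350 → min 292050.
Optimal order: (A·(B·(C·D))) with cost 292050.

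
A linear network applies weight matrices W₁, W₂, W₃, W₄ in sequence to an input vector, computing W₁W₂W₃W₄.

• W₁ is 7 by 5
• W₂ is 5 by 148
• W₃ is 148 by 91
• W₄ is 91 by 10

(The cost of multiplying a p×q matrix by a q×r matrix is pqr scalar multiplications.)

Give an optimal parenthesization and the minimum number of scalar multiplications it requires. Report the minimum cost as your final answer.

Adjacent pairs: W₁W₂ = 7·5·148 = 5180; W₂W₃ = 5·148·91 = 67340; W₃W₄ = 148·91·10 = 134680.
Length 3: W₁..W₃: k=1: 0+67340+7·5·91=70525; k=2: 5180+0+7·148·91=99456 → min 70525 | W₂..W₄: k=2: 0+134680+5·148·10=142080; k=3: 67340+0+5·91·10=71890 → min 71890.
Length 4: W₁..W₄: k=1: 0+71890+7·5·10=72240; k=2: 5180+134680+7·148·10=150220; k=3: 70525+0+7·91·10=76895 → min 72240.
Optimal parenthesization: (W₁((W₂W₃)W₄)) with cost 72240.

72240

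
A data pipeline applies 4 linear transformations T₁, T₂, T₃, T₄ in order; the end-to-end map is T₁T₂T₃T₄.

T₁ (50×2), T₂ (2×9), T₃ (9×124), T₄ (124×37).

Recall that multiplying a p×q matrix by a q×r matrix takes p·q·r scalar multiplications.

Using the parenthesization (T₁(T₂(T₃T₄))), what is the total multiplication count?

45658

(T₃T₄): 9×124 by 124×37 → 9×37, cost 9·124·37 = 41292
(T₂(T₃T₄)): 2×9 by 9×37 → 2×37, cost 2·9·37 = 666; cumulative 41958
(T₁(T₂(T₃T₄))): 50×2 by 2×37 → 50×37, cost 50·2·37 = 3700; cumulative 45658
Total: 45658 scalar multiplications.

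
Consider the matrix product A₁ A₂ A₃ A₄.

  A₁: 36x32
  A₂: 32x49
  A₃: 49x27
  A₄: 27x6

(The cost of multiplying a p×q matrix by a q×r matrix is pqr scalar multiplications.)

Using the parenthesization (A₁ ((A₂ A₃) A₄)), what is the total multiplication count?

(A₂ A₃): 32×49 by 49×27 → 32×27, cost 32·49·27 = 42336
((A₂ A₃) A₄): 32×27 by 27×6 → 32×6, cost 32·27·6 = 5184; cumulative 47520
(A₁ ((A₂ A₃) A₄)): 36×32 by 32×6 → 36×6, cost 36·32·6 = 6912; cumulative 54432
Total: 54432 scalar multiplications.

54432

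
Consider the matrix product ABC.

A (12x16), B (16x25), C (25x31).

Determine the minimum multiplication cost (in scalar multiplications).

14100

Order (A(BC)): (BC): 16×25 by 25×31 → 16×31, cost 16·25·31 = 12400; (A(BC)): 12×16 by 16×31 → 12×31, cost 12·16·31 = 5952; cumulative 18352. Total 18352.
Order ((AB)C): (AB): 12×16 by 16×25 → 12×25, cost 12·16·25 = 4800; ((AB)C): 12×25 by 25×31 → 12×31, cost 12·25·31 = 9300; cumulative 14100. Total 14100.
Minimum: 14100.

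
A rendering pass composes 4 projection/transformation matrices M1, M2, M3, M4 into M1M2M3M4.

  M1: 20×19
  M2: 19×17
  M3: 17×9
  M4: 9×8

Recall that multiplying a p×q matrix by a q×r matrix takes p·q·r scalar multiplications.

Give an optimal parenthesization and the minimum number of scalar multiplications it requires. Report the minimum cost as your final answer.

Adjacent pairs: M1M2 = 20·19·17 = 6460; M2M3 = 19·17·9 = 2907; M3M4 = 17·9·8 = 1224.
Length 3: M1..M3: k=1: 0+2907+20·19·9=6327; k=2: 6460+0+20·17·9=9520 → min 6327 | M2..M4: k=2: 0+1224+19·17·8=3808; k=3: 2907+0+19·9·8=4275 → min 3808.
Length 4: M1..M4: k=1: 0+3808+20·19·8=6848; k=2: 6460+1224+20·17·8=10404; k=3: 6327+0+20·9·8=7767 → min 6848.
Optimal parenthesization: (M1(M2(M3M4))) with cost 6848.

6848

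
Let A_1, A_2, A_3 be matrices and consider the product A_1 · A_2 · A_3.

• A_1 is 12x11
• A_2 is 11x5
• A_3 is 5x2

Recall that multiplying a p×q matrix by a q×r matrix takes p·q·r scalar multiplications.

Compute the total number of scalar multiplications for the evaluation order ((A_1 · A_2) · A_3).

780

(A_1 · A_2): 12×11 by 11×5 → 12×5, cost 12·11·5 = 660
((A_1 · A_2) · A_3): 12×5 by 5×2 → 12×2, cost 12·5·2 = 120; cumulative 780
Total: 780 scalar multiplications.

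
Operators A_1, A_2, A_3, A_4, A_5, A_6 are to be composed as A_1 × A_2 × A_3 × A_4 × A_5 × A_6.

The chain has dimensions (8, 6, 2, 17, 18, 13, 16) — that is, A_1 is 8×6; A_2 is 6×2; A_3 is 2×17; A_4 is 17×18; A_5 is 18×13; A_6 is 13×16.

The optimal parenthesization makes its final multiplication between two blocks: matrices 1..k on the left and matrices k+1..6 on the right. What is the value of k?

Adjacent pairs: A_1A_2 = 8·6·2 = 96; A_2A_3 = 6·2·17 = 204; A_3A_4 = 2·17·18 = 612; A_4A_5 = 17·18·13 = 3978; A_5A_6 = 18·13·16 = 3744.
Length 3: A_1..A_3: k=1: 0+204+8·6·17=1020; k=2: 96+0+8·2·17=368 → min 368 | A_2..A_4: k=2: 0+612+6·2·18=828; k=3: 204+0+6·17·18=2040 → min 828 | A_3..A_5: k=3: 0+3978+2·17·13=4420; k=4: 612+0+2·18·13=1080 → min 1080 | A_4..A_6: k=4: 0+3744+17·18·16=8640; k=5: 3978+0+17·13·16=7514 → min 7514.
Length 4: A_1..A_4: k=1: 0+828+8·6·18=1692; k=2: 96+612+8·2·18=996; k=3: 368+0+8·17·18=2816 → min 996 | A_2..A_5: k=2: 0+1080+6·2·13=1236; k=3: 204+3978+6·17·13=5508; k=4: 828+0+6·18·13=2232 → min 1236 | A_3..A_6: k=3: 0+7514+2·17·16=8058; k=4: 612+3744+2·18·16=4932; k=5: 1080+0+2·13·16=1496 → min 1496.
Length 5: A_1..A_5: k=1: 0+1236+8·6·13=1860; k=2: 96+1080+8·2·13=1384; k=3: 368+3978+8·17·13=6114; k=4: 996+0+8·18·13=2868 → min 1384 | A_2..A_6: k=2: 0+1496+6·2·16=1688; k=3: 204+7514+6·17·16=9350; k=4: 828+3744+6·18·16=6300; k=5: 1236+0+6·13·16=2484 → min 1688.
Top-level splits: k=1: (A_1..A_1)·(A_2..A_6) → 0+1688+8·6·16 = 2456; k=2: (A_1..A_2)·(A_3..A_6) → 96+1496+8·2·16 = 1848; k=3: (A_1..A_3)·(A_4..A_6) → 368+7514+8·17·16 = 10058; k=4: (A_1..A_4)·(A_5..A_6) → 996+3744+8·18·16 = 7044; k=5: (A_1..A_5)·(A_6..A_6) → 1384+0+8·13·16 = 3048.
Best split is after A_2, i.e. k = 2.

2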